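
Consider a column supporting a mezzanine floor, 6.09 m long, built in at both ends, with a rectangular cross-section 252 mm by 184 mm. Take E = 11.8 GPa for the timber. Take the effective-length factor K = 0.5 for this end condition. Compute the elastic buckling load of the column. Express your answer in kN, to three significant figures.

Buckling occurs about the weak axis: I_min = h·b³/12 with b = 184 mm (the shorter side).
I_min = 252×184³/12 = 1.308×10^8 mm⁴
I = 1.308×10^8 mm⁴ = 1.308×10^-4 m⁴
Effective length L_e = K·L = 0.5 × 6.09 = 3.045 m
P_cr = π²EI / L_e² = π² × 11.8×10⁹ × 1.308×10^-4 / 3.045² = 1.643×10^6 N

P_cr ≈ 1640 kN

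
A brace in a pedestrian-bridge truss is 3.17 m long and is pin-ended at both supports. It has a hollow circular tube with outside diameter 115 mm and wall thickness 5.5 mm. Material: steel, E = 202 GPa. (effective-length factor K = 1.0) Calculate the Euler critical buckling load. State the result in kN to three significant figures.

P_cr ≈ 564 kN

Inner diameter d_i = 115 − 2×5.5 = 104.0 mm
I = π(d_o⁴ − d_i⁴)/64 = π(115⁴ − 104.0⁴)/64 = 2.843×10^6 mm⁴
I = 2.843×10^6 mm⁴ = 2.843×10^-6 m⁴
Effective length L_e = K·L = 1 × 3.17 = 3.170 m
P_cr = π²EI / L_e² = π² × 202×10⁹ × 2.843×10^-6 / 3.170² = 5.640×10^5 N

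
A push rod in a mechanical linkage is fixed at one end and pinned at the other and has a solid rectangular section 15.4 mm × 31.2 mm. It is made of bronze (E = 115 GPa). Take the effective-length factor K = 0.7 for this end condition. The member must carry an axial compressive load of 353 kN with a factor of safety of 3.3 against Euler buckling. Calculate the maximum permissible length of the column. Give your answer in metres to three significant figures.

L_max ≈ 0.137 m

Buckling occurs about the weak axis: I_min = h·b³/12 with b = 15.4 mm (the shorter side).
I_min = 31.2×15.4³/12 = 9.496×10^3 mm⁴
I = 9.496×10^-9 m⁴
Required critical load P_cr = n·P = 3.3 × 353 = 1165 kN = 1.165×10^6 N
From P_cr = π²EI/(K·L)²:  L = (1/K)·√(π²EI/P_cr) = (1/0.7)·√(π²×1.15×10^11×9.496×10^-9/1.165×10^6)
L = 0.137 m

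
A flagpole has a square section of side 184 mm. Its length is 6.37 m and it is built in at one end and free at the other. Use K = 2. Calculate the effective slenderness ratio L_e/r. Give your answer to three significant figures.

λ ≈ 240

For a square r = a/√12 = 184/√12 = 53.12 mm
L_e = K·L = 2 × 6.37 m = 12.74 m = 12740 mm
λ = L_e / r_min = 12740 / 53.12 = 240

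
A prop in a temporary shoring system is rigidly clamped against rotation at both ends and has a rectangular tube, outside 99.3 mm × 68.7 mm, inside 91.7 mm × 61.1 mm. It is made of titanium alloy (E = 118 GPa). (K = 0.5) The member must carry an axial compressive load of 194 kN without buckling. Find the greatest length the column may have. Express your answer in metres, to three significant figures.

Weak-axis I_min = (h_o·b_o³ − h_i·b_i³)/12 with b_o = 68.7, b_i = 61.10 mm (shorter outer/inner sides).
I_min = (99.3×68.7³ − 91.70×61.10³)/12 = 9.401×10^5 mm⁴
I = 9.401×10^-7 m⁴
At the buckling limit P_cr = P = 1.940×10^5 N
From P_cr = π²EI/(K·L)²:  L = (1/K)·√(π²EI/P_cr) = (1/0.5)·√(π²×1.18×10^11×9.401×10^-7/1.940×10^5)
L = 4.75 m

L_max ≈ 4.75 m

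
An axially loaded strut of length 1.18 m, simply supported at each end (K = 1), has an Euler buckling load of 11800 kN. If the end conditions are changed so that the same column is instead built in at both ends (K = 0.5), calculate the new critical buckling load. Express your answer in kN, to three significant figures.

P_cr ≈ 47200 kN

P_cr ∝ 1/K², so P_cr,new = P_cr,old × (K_old/K_new)² = 11800 × (1/0.5)²
= 11800 × 4.000 = 47200 kN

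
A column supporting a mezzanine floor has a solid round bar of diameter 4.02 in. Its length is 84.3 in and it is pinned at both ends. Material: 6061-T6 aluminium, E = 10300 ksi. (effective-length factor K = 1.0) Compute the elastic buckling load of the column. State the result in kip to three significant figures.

I = πd⁴/64 = π×4.02⁴/64 = 12.82 in⁴
Effective length L_e = K·L = 1 × 84.3 = 84.30 in
P_cr = π²EI / L_e² = π² × 10300×10³ × 12.82 / 84.30² = 1.834×10^5 lb

P_cr ≈ 183 kip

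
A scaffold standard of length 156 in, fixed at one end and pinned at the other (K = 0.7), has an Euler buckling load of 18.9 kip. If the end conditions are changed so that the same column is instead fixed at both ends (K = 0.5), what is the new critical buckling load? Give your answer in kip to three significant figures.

P_cr ∝ 1/K², so P_cr,new = P_cr,old × (K_old/K_new)² = 18.9 × (0.7/0.5)²
= 18.9 × 1.960 = 37.0 kip

P_cr ≈ 37.0 kip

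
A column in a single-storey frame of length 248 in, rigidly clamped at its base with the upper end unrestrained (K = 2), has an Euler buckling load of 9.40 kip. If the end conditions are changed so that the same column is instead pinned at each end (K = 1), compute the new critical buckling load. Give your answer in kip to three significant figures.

P_cr ≈ 37.6 kip

P_cr ∝ 1/K², so P_cr,new = P_cr,old × (K_old/K_new)² = 9.40 × (2/1)²
= 9.40 × 4.000 = 37.6 kip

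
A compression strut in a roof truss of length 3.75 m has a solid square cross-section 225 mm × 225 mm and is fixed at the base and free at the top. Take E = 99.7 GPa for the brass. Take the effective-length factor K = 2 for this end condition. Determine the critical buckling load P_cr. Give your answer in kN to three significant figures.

I = a⁴/12 = 225⁴/12 = 2.136×10^8 mm⁴
I = 2.136×10^8 mm⁴ = 2.136×10^-4 m⁴
Effective length L_e = K·L = 2 × 3.75 = 7.500 m
P_cr = π²EI / L_e² = π² × 99.7×10⁹ × 2.136×10^-4 / 7.500² = 3.736×10^6 N

P_cr ≈ 3740 kN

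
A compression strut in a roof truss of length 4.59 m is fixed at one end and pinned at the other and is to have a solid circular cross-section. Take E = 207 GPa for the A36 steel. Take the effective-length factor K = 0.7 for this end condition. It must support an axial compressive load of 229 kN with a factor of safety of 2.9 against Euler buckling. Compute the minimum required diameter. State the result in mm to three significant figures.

Required P_cr = n·P = 2.9 × 229 = 664.1 kN
L_e = K·L = 0.7 × 4.59 = 3.213 m
Required I = P_cr·L_e²/(π²E) = 6.641×10^5 × 3.213² / (π² × 2.07×10^11) = 3.356×10^-6 m⁴
I_req = 3.356×10^6 mm⁴
Solid circle: I = πd⁴/64  ⇒  d = (64I/π)^(1/4) = (64×3.356×10^6/π)^(1/4) = 90.9 mm

d ≈ 90.9 mm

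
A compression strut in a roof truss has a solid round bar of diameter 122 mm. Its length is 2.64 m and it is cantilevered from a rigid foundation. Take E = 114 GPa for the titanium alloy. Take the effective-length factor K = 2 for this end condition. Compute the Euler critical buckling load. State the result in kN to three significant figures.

P_cr ≈ 439 kN

I = πd⁴/64 = π×122⁴/64 = 1.087×10^7 mm⁴
I = 1.087×10^7 mm⁴ = 1.087×10^-5 m⁴
Effective length L_e = K·L = 2 × 2.64 = 5.280 m
P_cr = π²EI / L_e² = π² × 114×10⁹ × 1.087×10^-5 / 5.280² = 4.389×10^5 N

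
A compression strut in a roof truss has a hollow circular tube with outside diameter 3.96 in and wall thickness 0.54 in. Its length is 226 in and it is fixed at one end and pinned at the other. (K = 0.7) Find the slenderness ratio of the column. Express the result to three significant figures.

λ ≈ 129

Inner diameter d_i = 3.96 − 2×0.54 = 2.880 in
I = π(d_o⁴ − d_i⁴)/64 = π(3.96⁴ − 2.880⁴)/64 = 8.694 in⁴
A = 5.802 in²;  r_min = √(I/A) = √(8.694/5.802) = 1.224 in
L_e = K·L = 0.7 × 226 = 158.2 in
λ = L_e / r_min = 158.20 / 1.224 = 129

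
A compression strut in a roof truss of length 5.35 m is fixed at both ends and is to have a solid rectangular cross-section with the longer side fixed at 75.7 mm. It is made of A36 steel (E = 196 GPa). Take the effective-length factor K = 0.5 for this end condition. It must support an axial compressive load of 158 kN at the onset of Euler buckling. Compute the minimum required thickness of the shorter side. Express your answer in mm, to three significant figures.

b ≈ 45.2 mm

L_e = K·L = 0.5 × 5.35 = 2.675 m
Required I = P_cr·L_e²/(π²E) = 1.580×10^5 × 2.675² / (π² × 1.96×10^11) = 5.845×10^-7 m⁴
I_req = 5.845×10^5 mm⁴
Rectangle, weak axis: I_min = h·b³/12 with h = 75.7 mm fixed  ⇒  b = (12I/h)^(1/3) = 45.2 mm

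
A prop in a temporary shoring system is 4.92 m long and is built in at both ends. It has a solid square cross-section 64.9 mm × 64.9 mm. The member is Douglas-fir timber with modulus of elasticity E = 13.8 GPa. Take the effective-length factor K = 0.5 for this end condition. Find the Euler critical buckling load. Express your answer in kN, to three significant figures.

I = a⁴/12 = 64.9⁴/12 = 1.478×10^6 mm⁴
I = 1.478×10^6 mm⁴ = 1.478×10^-6 m⁴
Effective length L_e = K·L = 0.5 × 4.92 = 2.460 m
P_cr = π²EI / L_e² = π² × 13.8×10⁹ × 1.478×10^-6 / 2.460² = 3.327×10^4 N

P_cr ≈ 33.3 kN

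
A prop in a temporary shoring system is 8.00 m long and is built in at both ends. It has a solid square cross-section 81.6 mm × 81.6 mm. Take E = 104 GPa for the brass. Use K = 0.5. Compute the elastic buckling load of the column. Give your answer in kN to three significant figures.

P_cr ≈ 237 kN

I = a⁴/12 = 81.6⁴/12 = 3.695×10^6 mm⁴
I = 3.695×10^6 mm⁴ = 3.695×10^-6 m⁴
Effective length L_e = K·L = 0.5 × 8.00 = 4.000 m
P_cr = π²EI / L_e² = π² × 104×10⁹ × 3.695×10^-6 / 4.000² = 2.370×10^5 N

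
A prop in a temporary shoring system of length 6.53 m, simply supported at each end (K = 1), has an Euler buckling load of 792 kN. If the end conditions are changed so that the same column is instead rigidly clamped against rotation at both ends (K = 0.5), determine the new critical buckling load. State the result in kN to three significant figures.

P_cr ≈ 3170 kN

P_cr ∝ 1/K², so P_cr,new = P_cr,old × (K_old/K_new)² = 792 × (1/0.5)²
= 792 × 4.000 = 3170 kN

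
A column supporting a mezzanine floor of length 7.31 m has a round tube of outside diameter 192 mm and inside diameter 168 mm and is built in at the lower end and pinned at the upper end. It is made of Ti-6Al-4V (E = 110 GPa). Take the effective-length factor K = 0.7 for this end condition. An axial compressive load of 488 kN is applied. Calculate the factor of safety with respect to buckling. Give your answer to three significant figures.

d_o = 192 mm, d_i = 168 mm
I = π(d_o⁴ − d_i⁴)/64 = π(192⁴ − 168.0⁴)/64 = 2.760×10^7 mm⁴
I = 2.760×10^7 mm⁴ = 2.760×10^-5 m⁴
Effective length L_e = K·L = 0.7 × 7.31 = 5.117 m
P_cr = π²EI / L_e² = π² × 110×10⁹ × 2.760×10^-5 / 5.117² = 1.145×10^6 N
Factor of safety n = P_cr / P = 1144.6 / 488 = 2.35

n ≈ 2.35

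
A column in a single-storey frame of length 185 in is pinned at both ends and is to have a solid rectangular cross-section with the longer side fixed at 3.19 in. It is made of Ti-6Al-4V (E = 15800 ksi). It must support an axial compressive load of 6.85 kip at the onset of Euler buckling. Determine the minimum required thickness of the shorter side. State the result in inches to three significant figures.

L_e = K·L = 1 × 185 = 185.0 in
Required I = P_cr·L_e²/(π²E) = 6.850×10^3 × 185.0² / (π² × 1.58×10^7) = 1.503 in⁴
Rectangle, weak axis: I_min = h·b³/12 with h = 3.19 in fixed  ⇒  b = (12I/h)^(1/3) = 1.78 in

b ≈ 1.78 in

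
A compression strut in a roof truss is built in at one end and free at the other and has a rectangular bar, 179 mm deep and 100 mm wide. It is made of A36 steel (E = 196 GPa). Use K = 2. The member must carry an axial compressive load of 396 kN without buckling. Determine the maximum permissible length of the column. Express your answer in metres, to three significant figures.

Buckling occurs about the weak axis: I_min = h·b³/12 with b = 100 mm (the shorter side).
I_min = 179×100³/12 = 1.492×10^7 mm⁴
I = 1.492×10^-5 m⁴
At the buckling limit P_cr = P = 3.960×10^5 N
From P_cr = π²EI/(K·L)²:  L = (1/K)·√(π²EI/P_cr) = (1/2)·√(π²×1.96×10^11×1.492×10^-5/3.960×10^5)
L = 4.27 m

L_max ≈ 4.27 m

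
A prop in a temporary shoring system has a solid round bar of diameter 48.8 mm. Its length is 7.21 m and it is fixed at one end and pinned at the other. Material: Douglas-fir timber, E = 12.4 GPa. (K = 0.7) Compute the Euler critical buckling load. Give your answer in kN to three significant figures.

I = πd⁴/64 = π×48.8⁴/64 = 2.784×10^5 mm⁴
I = 2.784×10^5 mm⁴ = 2.784×10^-7 m⁴
Effective length L_e = K·L = 0.7 × 7.21 = 5.047 m
P_cr = π²EI / L_e² = π² × 12.4×10⁹ × 2.784×10^-7 / 5.047² = 1.338×10^3 N

P_cr ≈ 1.34 kN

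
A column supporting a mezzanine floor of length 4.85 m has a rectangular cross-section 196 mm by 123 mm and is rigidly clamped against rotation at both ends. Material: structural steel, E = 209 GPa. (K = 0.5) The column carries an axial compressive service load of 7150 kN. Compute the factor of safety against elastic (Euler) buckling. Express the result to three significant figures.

Buckling occurs about the weak axis: I_min = h·b³/12 with b = 123 mm (the shorter side).
I_min = 196×123³/12 = 3.039×10^7 mm⁴
I = 3.039×10^7 mm⁴ = 3.039×10^-5 m⁴
Effective length L_e = K·L = 0.5 × 4.85 = 2.425 m
P_cr = π²EI / L_e² = π² × 209×10⁹ × 3.039×10^-5 / 2.425² = 1.066×10^7 N
Factor of safety n = P_cr / P = 10661 / 7150 = 1.49

n ≈ 1.49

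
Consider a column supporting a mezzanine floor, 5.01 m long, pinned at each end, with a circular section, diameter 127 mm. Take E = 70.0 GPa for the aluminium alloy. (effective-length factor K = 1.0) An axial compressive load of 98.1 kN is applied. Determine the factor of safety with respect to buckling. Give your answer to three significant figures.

I = πd⁴/64 = π×127⁴/64 = 1.277×10^7 mm⁴
I = 1.277×10^7 mm⁴ = 1.277×10^-5 m⁴
Effective length L_e = K·L = 1 × 5.01 = 5.010 m
P_cr = π²EI / L_e² = π² × 70.0×10⁹ × 1.277×10^-5 / 5.010² = 3.515×10^5 N
Factor of safety n = P_cr / P = 351.49 / 98.1 = 3.58

n ≈ 3.58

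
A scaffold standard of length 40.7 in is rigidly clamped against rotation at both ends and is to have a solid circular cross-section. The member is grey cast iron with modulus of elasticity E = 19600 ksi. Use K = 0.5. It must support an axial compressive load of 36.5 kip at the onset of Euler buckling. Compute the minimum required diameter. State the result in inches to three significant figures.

d ≈ 1.12 in

L_e = K·L = 0.5 × 40.7 = 20.35 in
Required I = P_cr·L_e²/(π²E) = 3.650×10^4 × 20.35² / (π² × 1.96×10^7) = 7.814×10^-2 in⁴
Solid circle: I = πd⁴/64  ⇒  d = (64I/π)^(1/4) = (64×7.814×10^-2/π)^(1/4) = 1.12 in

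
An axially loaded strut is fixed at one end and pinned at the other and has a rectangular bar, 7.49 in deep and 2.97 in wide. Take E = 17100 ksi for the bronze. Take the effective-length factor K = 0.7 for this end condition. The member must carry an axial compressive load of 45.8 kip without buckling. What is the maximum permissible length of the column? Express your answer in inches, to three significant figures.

Buckling occurs about the weak axis: I_min = h·b³/12 with b = 2.97 in (the shorter side).
I_min = 7.49×2.97³/12 = 16.35 in⁴
At the buckling limit P_cr = P = 4.580×10^4 lb
From P_cr = π²EI/(K·L)²:  L = (1/K)·√(π²EI/P_cr) = (1/0.7)·√(π²×1.71×10^7×16.35/4.580×10^4)
L = 351 in

L_max ≈ 351 in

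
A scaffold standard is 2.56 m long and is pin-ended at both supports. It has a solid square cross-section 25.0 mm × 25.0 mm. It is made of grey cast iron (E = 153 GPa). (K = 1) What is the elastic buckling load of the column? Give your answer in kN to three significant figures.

I = a⁴/12 = 25.0⁴/12 = 3.255×10^4 mm⁴
I = 3.255×10^4 mm⁴ = 3.255×10^-8 m⁴
Effective length L_e = K·L = 1 × 2.56 = 2.560 m
P_cr = π²EI / L_e² = π² × 153×10⁹ × 3.255×10^-8 / 2.560² = 7.500×10^3 N

P_cr ≈ 7.50 kN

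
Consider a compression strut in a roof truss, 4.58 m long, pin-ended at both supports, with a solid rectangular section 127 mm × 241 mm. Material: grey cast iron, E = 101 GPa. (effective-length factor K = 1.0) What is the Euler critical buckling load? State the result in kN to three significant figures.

P_cr ≈ 1950 kN

Buckling occurs about the weak axis: I_min = h·b³/12 with b = 127 mm (the shorter side).
I_min = 241×127³/12 = 4.114×10^7 mm⁴
I = 4.114×10^7 mm⁴ = 4.114×10^-5 m⁴
Effective length L_e = K·L = 1 × 4.58 = 4.580 m
P_cr = π²EI / L_e² = π² × 101×10⁹ × 4.114×10^-5 / 4.580² = 1.955×10^6 N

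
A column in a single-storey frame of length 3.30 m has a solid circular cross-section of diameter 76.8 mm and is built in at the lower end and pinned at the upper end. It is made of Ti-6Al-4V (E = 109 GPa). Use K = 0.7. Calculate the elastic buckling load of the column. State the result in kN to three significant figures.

P_cr ≈ 344 kN

I = πd⁴/64 = π×76.8⁴/64 = 1.708×10^6 mm⁴
I = 1.708×10^6 mm⁴ = 1.708×10^-6 m⁴
Effective length L_e = K·L = 0.7 × 3.30 = 2.310 m
P_cr = π²EI / L_e² = π² × 109×10⁹ × 1.708×10^-6 / 2.310² = 3.443×10^5 N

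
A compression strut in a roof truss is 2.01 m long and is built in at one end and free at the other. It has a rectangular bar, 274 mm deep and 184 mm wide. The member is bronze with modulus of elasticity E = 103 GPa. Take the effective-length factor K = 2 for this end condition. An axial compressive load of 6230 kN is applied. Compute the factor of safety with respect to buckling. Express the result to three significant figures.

n ≈ 1.44

Buckling occurs about the weak axis: I_min = h·b³/12 with b = 184 mm (the shorter side).
I_min = 274×184³/12 = 1.422×10^8 mm⁴
I = 1.422×10^8 mm⁴ = 1.422×10^-4 m⁴
Effective length L_e = K·L = 2 × 2.01 = 4.020 m
P_cr = π²EI / L_e² = π² × 103×10⁹ × 1.422×10^-4 / 4.020² = 8.948×10^6 N
Factor of safety n = P_cr / P = 8947.6 / 6230 = 1.44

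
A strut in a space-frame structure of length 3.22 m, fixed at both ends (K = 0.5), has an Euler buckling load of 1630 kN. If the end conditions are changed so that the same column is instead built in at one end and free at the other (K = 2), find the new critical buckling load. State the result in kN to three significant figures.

P_cr ≈ 102 kN

P_cr ∝ 1/K², so P_cr,new = P_cr,old × (K_old/K_new)² = 1630 × (0.5/2)²
= 1630 × 0.06250 = 102 kN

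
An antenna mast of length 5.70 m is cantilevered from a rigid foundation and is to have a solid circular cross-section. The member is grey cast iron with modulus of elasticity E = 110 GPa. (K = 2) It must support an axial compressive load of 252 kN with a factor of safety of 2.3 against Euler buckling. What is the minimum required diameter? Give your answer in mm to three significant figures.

Required P_cr = n·P = 2.3 × 252 = 579.6 kN
L_e = K·L = 2 × 5.70 = 11.40 m
Required I = P_cr·L_e²/(π²E) = 5.796×10^5 × 11.40² / (π² × 1.10×10^11) = 6.938×10^-5 m⁴
I_req = 6.938×10^7 mm⁴
Solid circle: I = πd⁴/64  ⇒  d = (64I/π)^(1/4) = (64×6.938×10^7/π)^(1/4) = 194 mm

d ≈ 194 mm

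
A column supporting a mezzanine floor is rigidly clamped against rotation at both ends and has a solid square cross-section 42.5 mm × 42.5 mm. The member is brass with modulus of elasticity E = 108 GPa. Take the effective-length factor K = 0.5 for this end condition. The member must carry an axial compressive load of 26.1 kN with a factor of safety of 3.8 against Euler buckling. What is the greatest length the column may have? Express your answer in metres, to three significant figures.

I = a⁴/12 = 42.5⁴/12 = 2.719×10^5 mm⁴
I = 2.719×10^-7 m⁴
Required critical load P_cr = n·P = 3.8 × 26.1 = 99.18 kN = 9.918×10^4 N
From P_cr = π²EI/(K·L)²:  L = (1/K)·√(π²EI/P_cr) = (1/0.5)·√(π²×1.08×10^11×2.719×10^-7/9.918×10^4)
L = 3.42 m

L_max ≈ 3.42 m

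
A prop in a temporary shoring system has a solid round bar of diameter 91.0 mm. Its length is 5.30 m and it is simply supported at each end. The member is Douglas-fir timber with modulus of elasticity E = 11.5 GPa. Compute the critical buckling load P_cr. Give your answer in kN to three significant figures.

I = πd⁴/64 = π×91.0⁴/64 = 3.366×10^6 mm⁴
I = 3.366×10^6 mm⁴ = 3.366×10^-6 m⁴
Effective length L_e = K·L = 1 × 5.30 = 5.300 m
P_cr = π²EI / L_e² = π² × 11.5×10⁹ × 3.366×10^-6 / 5.300² = 1.360×10^4 N

P_cr ≈ 13.6 kN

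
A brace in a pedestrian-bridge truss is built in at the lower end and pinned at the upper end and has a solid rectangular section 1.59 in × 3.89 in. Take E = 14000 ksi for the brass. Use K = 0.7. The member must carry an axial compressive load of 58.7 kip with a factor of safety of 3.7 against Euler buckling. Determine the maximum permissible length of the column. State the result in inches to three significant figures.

L_max ≈ 41.1 in

Buckling occurs about the weak axis: I_min = h·b³/12 with b = 1.59 in (the shorter side).
I_min = 3.89×1.59³/12 = 1.303 in⁴
Required critical load P_cr = n·P = 3.7 × 58.7 = 217.2 kip = 2.172×10^5 lb
From P_cr = π²EI/(K·L)²:  L = (1/K)·√(π²EI/P_cr) = (1/0.7)·√(π²×1.40×10^7×1.303/2.172×10^5)
L = 41.1 in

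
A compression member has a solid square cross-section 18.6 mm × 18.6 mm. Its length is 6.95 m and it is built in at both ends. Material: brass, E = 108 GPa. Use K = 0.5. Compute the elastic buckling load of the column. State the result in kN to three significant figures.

I = a⁴/12 = 18.6⁴/12 = 9.974×10^3 mm⁴
I = 9.974×10^3 mm⁴ = 9.974×10^-9 m⁴
Effective length L_e = K·L = 0.5 × 6.95 = 3.475 m
P_cr = π²EI / L_e² = π² × 108×10⁹ × 9.974×10^-9 / 3.475² = 880.4 N

P_cr ≈ 0.880 kN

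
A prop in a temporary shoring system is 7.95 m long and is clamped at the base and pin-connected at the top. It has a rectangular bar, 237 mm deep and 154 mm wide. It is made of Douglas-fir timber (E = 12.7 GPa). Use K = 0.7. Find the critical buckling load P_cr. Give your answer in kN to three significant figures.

P_cr ≈ 292 kN

Buckling occurs about the weak axis: I_min = h·b³/12 with b = 154 mm (the shorter side).
I_min = 237×154³/12 = 7.213×10^7 mm⁴
I = 7.213×10^7 mm⁴ = 7.213×10^-5 m⁴
Effective length L_e = K·L = 0.7 × 7.95 = 5.565 m
P_cr = π²EI / L_e² = π² × 12.7×10⁹ × 7.213×10^-5 / 5.565² = 2.919×10^5 N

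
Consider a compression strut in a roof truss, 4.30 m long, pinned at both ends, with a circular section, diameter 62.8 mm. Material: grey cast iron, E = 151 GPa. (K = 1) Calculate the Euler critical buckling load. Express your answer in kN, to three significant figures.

P_cr ≈ 61.5 kN

I = πd⁴/64 = π×62.8⁴/64 = 7.635×10^5 mm⁴
I = 7.635×10^5 mm⁴ = 7.635×10^-7 m⁴
Effective length L_e = K·L = 1 × 4.30 = 4.300 m
P_cr = π²EI / L_e² = π² × 151×10⁹ × 7.635×10^-7 / 4.300² = 6.154×10^4 N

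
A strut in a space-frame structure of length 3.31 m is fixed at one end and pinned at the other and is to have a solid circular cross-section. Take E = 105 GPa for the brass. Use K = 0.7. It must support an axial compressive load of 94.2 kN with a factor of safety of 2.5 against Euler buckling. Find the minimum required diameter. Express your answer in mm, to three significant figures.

d ≈ 70.6 mm

Required P_cr = n·P = 2.5 × 94.2 = 235.5 kN
L_e = K·L = 0.7 × 3.31 = 2.317 m
Required I = P_cr·L_e²/(π²E) = 2.355×10^5 × 2.317² / (π² × 1.05×10^11) = 1.220×10^-6 m⁴
I_req = 1.220×10^6 mm⁴
Solid circle: I = πd⁴/64  ⇒  d = (64I/π)^(1/4) = (64×1.220×10^6/π)^(1/4) = 70.6 mm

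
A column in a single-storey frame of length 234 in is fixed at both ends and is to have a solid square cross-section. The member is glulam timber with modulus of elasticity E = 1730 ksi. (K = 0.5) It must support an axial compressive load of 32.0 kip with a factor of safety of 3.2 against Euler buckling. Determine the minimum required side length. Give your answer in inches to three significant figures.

a ≈ 5.60 in

Required P_cr = n·P = 3.2 × 32.0 = 102.4 kip
L_e = K·L = 0.5 × 234 = 117.0 in
Required I = P_cr·L_e²/(π²E) = 1.024×10^5 × 117.0² / (π² × 1.73×10^6) = 82.10 in⁴
Solid square: I = a⁴/12  ⇒  a = (12I)^(1/4) = (12×82.10)^(1/4) = 5.60 in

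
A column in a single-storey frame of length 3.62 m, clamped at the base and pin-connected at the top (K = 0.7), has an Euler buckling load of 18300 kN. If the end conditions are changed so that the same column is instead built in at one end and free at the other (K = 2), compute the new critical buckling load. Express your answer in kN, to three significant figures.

P_cr ≈ 2240 kN

P_cr ∝ 1/K², so P_cr,new = P_cr,old × (K_old/K_new)² = 18300 × (0.7/2)²
= 18300 × 0.1225 = 2240 kN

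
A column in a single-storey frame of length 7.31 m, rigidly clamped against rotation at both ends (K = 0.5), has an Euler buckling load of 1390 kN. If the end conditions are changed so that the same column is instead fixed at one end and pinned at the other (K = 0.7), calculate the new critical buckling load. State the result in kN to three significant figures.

P_cr ≈ 709 kN

P_cr ∝ 1/K², so P_cr,new = P_cr,old × (K_old/K_new)² = 1390 × (0.5/0.7)²
= 1390 × 0.5102 = 709 kN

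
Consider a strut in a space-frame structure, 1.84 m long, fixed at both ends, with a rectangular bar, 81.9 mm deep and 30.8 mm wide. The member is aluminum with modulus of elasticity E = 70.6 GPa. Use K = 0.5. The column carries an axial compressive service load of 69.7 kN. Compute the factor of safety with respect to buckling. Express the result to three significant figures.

Buckling occurs about the weak axis: I_min = h·b³/12 with b = 30.8 mm (the shorter side).
I_min = 81.9×30.8³/12 = 1.994×10^5 mm⁴
I = 1.994×10^5 mm⁴ = 1.994×10^-7 m⁴
Effective length L_e = K·L = 0.5 × 1.84 = 0.9200 m
P_cr = π²EI / L_e² = π² × 70.6×10⁹ × 1.994×10^-7 / 0.9200² = 1.642×10^5 N
Factor of safety n = P_cr / P = 164.17 / 69.7 = 2.36

n ≈ 2.36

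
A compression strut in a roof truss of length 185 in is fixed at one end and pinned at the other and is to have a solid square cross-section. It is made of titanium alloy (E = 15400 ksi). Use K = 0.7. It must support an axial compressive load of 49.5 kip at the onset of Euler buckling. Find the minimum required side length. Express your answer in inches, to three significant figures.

L_e = K·L = 0.7 × 185 = 129.5 in
Required I = P_cr·L_e²/(π²E) = 4.950×10^4 × 129.5² / (π² × 1.54×10^7) = 5.462 in⁴
Solid square: I = a⁴/12  ⇒  a = (12I)^(1/4) = (12×5.462)^(1/4) = 2.85 in

a ≈ 2.85 in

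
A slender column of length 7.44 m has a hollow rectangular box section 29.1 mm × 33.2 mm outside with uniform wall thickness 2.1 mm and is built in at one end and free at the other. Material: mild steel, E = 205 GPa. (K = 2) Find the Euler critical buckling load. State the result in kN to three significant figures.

P_cr ≈ 0.282 kN

Inner dimensions: h_i = 33.2 − 2×2.1 = 29.00 mm, b_i = 29.1 − 2×2.1 = 24.90 mm
Weak-axis I_min = (h_o·b_o³ − h_i·b_i³)/12 with b_o = 29.1, b_i = 24.90 mm (shorter outer/inner sides).
I_min = (33.2×29.1³ − 29.00×24.90³)/12 = 3.087×10^4 mm⁴
I = 3.087×10^4 mm⁴ = 3.087×10^-8 m⁴
Effective length L_e = K·L = 2 × 7.44 = 14.88 m
P_cr = π²EI / L_e² = π² × 205×10⁹ × 3.087×10^-8 / 14.88² = 282.1 N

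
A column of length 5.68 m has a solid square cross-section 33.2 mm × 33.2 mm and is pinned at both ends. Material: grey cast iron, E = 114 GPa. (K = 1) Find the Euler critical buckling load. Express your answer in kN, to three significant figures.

I = a⁴/12 = 33.2⁴/12 = 1.012×10^5 mm⁴
I = 1.012×10^5 mm⁴ = 1.012×10^-7 m⁴
Effective length L_e = K·L = 1 × 5.68 = 5.680 m
P_cr = π²EI / L_e² = π² × 114×10⁹ × 1.012×10^-7 / 5.680² = 3.531×10^3 N

P_cr ≈ 3.53 kN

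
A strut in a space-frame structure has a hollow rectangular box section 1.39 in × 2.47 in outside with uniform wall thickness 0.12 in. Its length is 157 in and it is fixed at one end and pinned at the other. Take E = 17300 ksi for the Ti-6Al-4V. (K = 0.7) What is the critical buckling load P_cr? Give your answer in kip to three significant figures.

Inner dimensions: h_i = 2.47 − 2×0.12 = 2.230 in, b_i = 1.39 − 2×0.12 = 1.150 in
Weak-axis I_min = (h_o·b_o³ − h_i·b_i³)/12 with b_o = 1.39, b_i = 1.150 in (shorter outer/inner sides).
I_min = (2.47×1.39³ − 2.230×1.150³)/12 = 0.2702 in⁴
Effective length L_e = K·L = 0.7 × 157 = 109.9 in
P_cr = π²EI / L_e² = π² × 17300×10³ × 0.2702 / 109.9² = 3.819×10^3 lb

P_cr ≈ 3.82 kip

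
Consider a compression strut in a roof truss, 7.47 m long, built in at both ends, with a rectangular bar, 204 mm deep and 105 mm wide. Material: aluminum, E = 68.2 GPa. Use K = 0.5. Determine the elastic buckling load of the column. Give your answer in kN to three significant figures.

P_cr ≈ 950 kN

Buckling occurs about the weak axis: I_min = h·b³/12 with b = 105 mm (the shorter side).
I_min = 204×105³/12 = 1.968×10^7 mm⁴
I = 1.968×10^7 mm⁴ = 1.968×10^-5 m⁴
Effective length L_e = K·L = 0.5 × 7.47 = 3.735 m
P_cr = π²EI / L_e² = π² × 68.2×10⁹ × 1.968×10^-5 / 3.735² = 9.496×10^5 N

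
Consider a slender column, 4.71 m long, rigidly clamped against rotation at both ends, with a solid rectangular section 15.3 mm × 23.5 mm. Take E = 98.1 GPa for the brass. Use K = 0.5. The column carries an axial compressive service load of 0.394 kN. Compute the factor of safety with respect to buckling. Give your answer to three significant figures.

Buckling occurs about the weak axis: I_min = h·b³/12 with b = 15.3 mm (the shorter side).
I_min = 23.5×15.3³/12 = 7.014×10^3 mm⁴
I = 7.014×10^3 mm⁴ = 7.014×10^-9 m⁴
Effective length L_e = K·L = 0.5 × 4.71 = 2.355 m
P_cr = π²EI / L_e² = π² × 98.1×10⁹ × 7.014×10^-9 / 2.355² = 1.224×10^3 N
Factor of safety n = P_cr / P = 1.2245 / 0.394 = 3.11

n ≈ 3.11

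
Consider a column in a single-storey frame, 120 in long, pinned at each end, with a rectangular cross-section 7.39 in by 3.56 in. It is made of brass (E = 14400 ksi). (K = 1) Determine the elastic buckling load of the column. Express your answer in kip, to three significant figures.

P_cr ≈ 274 kip

Buckling occurs about the weak axis: I_min = h·b³/12 with b = 3.56 in (the shorter side).
I_min = 7.39×3.56³/12 = 27.79 in⁴
Effective length L_e = K·L = 1 × 120 = 120.0 in
P_cr = π²EI / L_e² = π² × 14400×10³ × 27.79 / 120.0² = 2.742×10^5 lb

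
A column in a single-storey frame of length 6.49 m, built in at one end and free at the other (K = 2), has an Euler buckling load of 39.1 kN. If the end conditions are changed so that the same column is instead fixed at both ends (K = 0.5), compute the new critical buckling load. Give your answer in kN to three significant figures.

P_cr ∝ 1/K², so P_cr,new = P_cr,old × (K_old/K_new)² = 39.1 × (2/0.5)²
= 39.1 × 16.00 = 626 kN

P_cr ≈ 626 kN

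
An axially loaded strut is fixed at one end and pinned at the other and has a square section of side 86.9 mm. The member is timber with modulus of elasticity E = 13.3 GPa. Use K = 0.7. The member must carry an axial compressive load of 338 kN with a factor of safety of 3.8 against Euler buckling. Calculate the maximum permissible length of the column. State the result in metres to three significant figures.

I = a⁴/12 = 86.9⁴/12 = 4.752×10^6 mm⁴
I = 4.752×10^-6 m⁴
Required critical load P_cr = n·P = 3.8 × 338 = 1284 kN = 1.284×10^6 N
From P_cr = π²EI/(K·L)²:  L = (1/K)·√(π²EI/P_cr) = (1/0.7)·√(π²×1.33×10^10×4.752×10^-6/1.284×10^6)
L = 0.996 m

L_max ≈ 0.996 m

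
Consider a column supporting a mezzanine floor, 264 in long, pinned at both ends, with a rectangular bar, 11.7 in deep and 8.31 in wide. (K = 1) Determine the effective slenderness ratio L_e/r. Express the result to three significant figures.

λ ≈ 110

For a rectangle r_min = b/√12 = 8.31/√12 = 2.399 in
L_e = K·L = 1 × 264 = 264.0 in
λ = L_e / r_min = 264.00 / 2.399 = 110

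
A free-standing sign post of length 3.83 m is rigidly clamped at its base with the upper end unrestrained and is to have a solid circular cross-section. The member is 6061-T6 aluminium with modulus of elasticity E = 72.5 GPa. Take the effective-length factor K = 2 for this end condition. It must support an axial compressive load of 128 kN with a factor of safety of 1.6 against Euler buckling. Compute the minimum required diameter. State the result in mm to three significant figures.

d ≈ 136 mm

Required P_cr = n·P = 1.6 × 128 = 204.8 kN
L_e = K·L = 2 × 3.83 = 7.660 m
Required I = P_cr·L_e²/(π²E) = 2.048×10^5 × 7.660² / (π² × 7.25×10^10) = 1.679×10^-5 m⁴
I_req = 1.679×10^7 mm⁴
Solid circle: I = πd⁴/64  ⇒  d = (64I/π)^(1/4) = (64×1.679×10^7/π)^(1/4) = 136 mm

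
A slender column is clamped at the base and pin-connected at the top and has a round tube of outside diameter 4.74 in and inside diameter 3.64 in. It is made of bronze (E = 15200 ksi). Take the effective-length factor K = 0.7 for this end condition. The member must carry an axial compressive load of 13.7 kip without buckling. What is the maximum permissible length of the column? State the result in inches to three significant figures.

d_o = 4.74 in, d_i = 3.64 in
I = π(d_o⁴ − d_i⁴)/64 = π(4.74⁴ − 3.640⁴)/64 = 16.16 in⁴
At the buckling limit P_cr = P = 1.370×10^4 lb
From P_cr = π²EI/(K·L)²:  L = (1/K)·√(π²EI/P_cr) = (1/0.7)·√(π²×1.52×10^7×16.16/1.370×10^4)
L = 601 in

L_max ≈ 601 in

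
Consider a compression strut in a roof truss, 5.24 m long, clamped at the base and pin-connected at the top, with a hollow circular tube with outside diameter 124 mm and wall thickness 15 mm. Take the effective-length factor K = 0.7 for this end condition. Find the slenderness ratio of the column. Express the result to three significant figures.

Inner diameter d_i = 124 − 2×15 = 94.00 mm
I = π(d_o⁴ − d_i⁴)/64 = π(124⁴ − 94.00⁴)/64 = 7.773×10^6 mm⁴
A = 5.137×10^3 mm²;  r_min = √(I/A) = √(7.773×10^6/5.137×10^3) = 38.90 mm
L_e = K·L = 0.7 × 5.24 m = 3.668 m = 3668.0 mm
λ = L_e / r_min = 3668.0 / 38.90 = 94.3

λ ≈ 94.3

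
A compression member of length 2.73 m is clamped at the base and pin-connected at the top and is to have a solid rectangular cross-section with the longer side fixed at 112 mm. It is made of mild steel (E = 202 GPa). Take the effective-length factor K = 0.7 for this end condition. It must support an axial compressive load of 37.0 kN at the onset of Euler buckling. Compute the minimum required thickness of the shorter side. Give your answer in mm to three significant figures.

L_e = K·L = 0.7 × 2.73 = 1.911 m
Required I = P_cr·L_e²/(π²E) = 3.700×10^4 × 1.911² / (π² × 2.02×10^11) = 6.778×10^-8 m⁴
I_req = 6.778×10^4 mm⁴
Rectangle, weak axis: I_min = h·b³/12 with h = 112 mm fixed  ⇒  b = (12I/h)^(1/3) = 19.4 mm

b ≈ 19.4 mm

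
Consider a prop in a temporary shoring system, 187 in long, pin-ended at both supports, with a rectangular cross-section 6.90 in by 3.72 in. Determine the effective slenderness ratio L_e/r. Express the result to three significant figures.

λ ≈ 174

Buckling occurs about the weak axis: I_min = h·b³/12 with b = 3.72 in (the shorter side).
I_min = 6.90×3.72³/12 = 29.60 in⁴
A = 25.67 in²;  r_min = √(I/A) = √(29.60/25.67) = 1.074 in
L_e = K·L = 1 × 187 = 187.0 in
λ = L_e / r_min = 187.00 / 1.074 = 174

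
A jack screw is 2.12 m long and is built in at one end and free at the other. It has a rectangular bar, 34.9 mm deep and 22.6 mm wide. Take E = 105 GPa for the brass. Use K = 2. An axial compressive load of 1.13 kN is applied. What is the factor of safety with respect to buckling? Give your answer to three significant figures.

n ≈ 1.71

Buckling occurs about the weak axis: I_min = h·b³/12 with b = 22.6 mm (the shorter side).
I_min = 34.9×22.6³/12 = 3.357×10^4 mm⁴
I = 3.357×10^4 mm⁴ = 3.357×10^-8 m⁴
Effective length L_e = K·L = 2 × 2.12 = 4.240 m
P_cr = π²EI / L_e² = π² × 105×10⁹ × 3.357×10^-8 / 4.240² = 1.935×10^3 N
Factor of safety n = P_cr / P = 1.9352 / 1.13 = 1.71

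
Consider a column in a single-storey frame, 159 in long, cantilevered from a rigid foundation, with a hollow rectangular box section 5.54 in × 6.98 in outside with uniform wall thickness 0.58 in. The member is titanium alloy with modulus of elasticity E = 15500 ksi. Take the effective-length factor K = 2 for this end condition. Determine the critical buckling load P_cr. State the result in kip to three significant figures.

P_cr ≈ 88.0 kip

Inner dimensions: h_i = 6.98 − 2×0.58 = 5.820 in, b_i = 5.54 − 2×0.58 = 4.380 in
Weak-axis I_min = (h_o·b_o³ − h_i·b_i³)/12 with b_o = 5.54, b_i = 4.380 in (shorter outer/inner sides).
I_min = (6.98×5.54³ − 5.820×4.380³)/12 = 58.15 in⁴
Effective length L_e = K·L = 2 × 159 = 318.0 in
P_cr = π²EI / L_e² = π² × 15500×10³ × 58.15 / 318.0² = 8.797×10^4 lb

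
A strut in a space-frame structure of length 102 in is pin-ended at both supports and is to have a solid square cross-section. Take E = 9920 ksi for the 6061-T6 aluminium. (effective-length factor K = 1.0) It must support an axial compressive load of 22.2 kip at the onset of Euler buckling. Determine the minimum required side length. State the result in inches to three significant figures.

L_e = K·L = 1 × 102 = 102.0 in
Required I = P_cr·L_e²/(π²E) = 2.220×10^4 × 102.0² / (π² × 9.92×10^6) = 2.359 in⁴
Solid square: I = a⁴/12  ⇒  a = (12I)^(1/4) = (12×2.359)^(1/4) = 2.31 in

a ≈ 2.31 in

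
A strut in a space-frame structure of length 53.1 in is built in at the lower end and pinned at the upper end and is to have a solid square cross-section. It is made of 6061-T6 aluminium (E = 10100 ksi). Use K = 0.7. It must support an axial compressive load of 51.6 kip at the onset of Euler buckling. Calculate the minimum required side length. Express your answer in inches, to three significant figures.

a ≈ 1.71 in

L_e = K·L = 0.7 × 53.1 = 37.17 in
Required I = P_cr·L_e²/(π²E) = 5.160×10^4 × 37.17² / (π² × 1.01×10^7) = 0.7152 in⁴
Solid square: I = a⁴/12  ⇒  a = (12I)^(1/4) = (12×0.7152)^(1/4) = 1.71 in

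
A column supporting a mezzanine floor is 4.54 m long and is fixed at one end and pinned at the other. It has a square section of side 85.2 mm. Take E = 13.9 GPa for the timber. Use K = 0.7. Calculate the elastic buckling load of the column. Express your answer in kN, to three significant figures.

P_cr ≈ 59.6 kN

I = a⁴/12 = 85.2⁴/12 = 4.391×10^6 mm⁴
I = 4.391×10^6 mm⁴ = 4.391×10^-6 m⁴
Effective length L_e = K·L = 0.7 × 4.54 = 3.178 m
P_cr = π²EI / L_e² = π² × 13.9×10⁹ × 4.391×10^-6 / 3.178² = 5.965×10^4 N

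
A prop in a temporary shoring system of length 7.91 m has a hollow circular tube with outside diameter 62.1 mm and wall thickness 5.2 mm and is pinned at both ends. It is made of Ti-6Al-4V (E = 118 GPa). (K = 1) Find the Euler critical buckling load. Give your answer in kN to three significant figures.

P_cr ≈ 7.06 kN

Inner diameter d_i = 62.1 − 2×5.2 = 51.70 mm
I = π(d_o⁴ − d_i⁴)/64 = π(62.1⁴ − 51.70⁴)/64 = 3.793×10^5 mm⁴
I = 3.793×10^5 mm⁴ = 3.793×10^-7 m⁴
Effective length L_e = K·L = 1 × 7.91 = 7.910 m
P_cr = π²EI / L_e² = π² × 118×10⁹ × 3.793×10^-7 / 7.910² = 7.061×10^3 N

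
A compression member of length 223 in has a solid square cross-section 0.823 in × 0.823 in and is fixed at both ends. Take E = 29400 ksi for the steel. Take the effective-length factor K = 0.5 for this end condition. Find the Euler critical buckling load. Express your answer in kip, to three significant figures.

P_cr ≈ 0.892 kip

I = a⁴/12 = 0.823⁴/12 = 3.823×10^-2 in⁴
Effective length L_e = K·L = 0.5 × 223 = 111.5 in
P_cr = π²EI / L_e² = π² × 29400×10³ × 3.823×10^-2 / 111.5² = 892.3 lb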